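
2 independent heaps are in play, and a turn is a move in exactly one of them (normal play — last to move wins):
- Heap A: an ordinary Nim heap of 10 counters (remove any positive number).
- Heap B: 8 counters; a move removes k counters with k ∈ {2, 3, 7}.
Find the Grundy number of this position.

11

Heap A is a plain Nim heap of size 10, so its Grundy value is 10.
Build the Grundy sequence for heap B with g(k) = mex{g(k−s) : s ∈ {2, 3, 7}, s ≤ k}:
k:     0  1  2  3  4  5  6  7  8
g(k):  0  0  1  1  2  0  0  1  1
So g(8) = 1.
The value of a disjunctive sum is the nim-sum of the parts.
Combined value = 10 XOR 1 = 11.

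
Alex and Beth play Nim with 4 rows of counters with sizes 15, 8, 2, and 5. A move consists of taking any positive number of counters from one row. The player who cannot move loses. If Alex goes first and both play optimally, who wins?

Beth wins

Nim-sum: 15 ^ 8 ^ 2 ^ 5 = 0.
The nim-sum is 0, so this is a P-position: the player to move is in a losing position under optimal play; Alex is about to move from it and so loses — Beth wins.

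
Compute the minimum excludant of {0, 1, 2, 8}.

The values 0, 1, 2 are all present; 3 is the first non-negative integer missing from the set.

3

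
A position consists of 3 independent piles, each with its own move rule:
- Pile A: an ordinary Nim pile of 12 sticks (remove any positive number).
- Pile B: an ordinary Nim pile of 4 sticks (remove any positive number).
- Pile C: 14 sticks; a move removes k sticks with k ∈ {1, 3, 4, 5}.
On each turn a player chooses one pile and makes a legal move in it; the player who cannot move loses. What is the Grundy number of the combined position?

10

Pile A is a plain Nim pile of size 12, so its Grundy value is 12.
Pile B is a plain Nim pile of size 4, so its Grundy value is 4.
For pile C, compute g(0), g(1), … with moves {1, 3, 4, 5}:
k:     0  1  2  3  4  5  6  7  8  9 10 11 12 13 14
g(k):  0  1  0  1  2  3  2  3  0  1  0  1  2  3  2
So g(14) = 2.
By the Sprague-Grundy theorem, the Grundy value of a sum of independent games is the XOR of the component values.
Combined value = 12 XOR 4 XOR 2 = 10.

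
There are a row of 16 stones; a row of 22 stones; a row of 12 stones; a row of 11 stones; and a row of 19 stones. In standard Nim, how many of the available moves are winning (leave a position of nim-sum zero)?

3

Compute the nim-sum pairwise:
16 ⊕ 22 = 6
6 ⊕ 12 = 10
10 ⊕ 11 = 1
1 ⊕ 19 = 18
The overall nim-sum is X = 18. A row of size p has a winning move iff p XOR X < p (reduce it to p XOR X).
  16: 16 XOR 18 = 2 < 16 — winning move (to 2).
  22: 22 XOR 18 = 4 < 22 — winning move (to 4).
  12: 12 XOR 18 = 30 ≥ 12 — no move.
  11: 11 XOR 18 = 25 ≥ 11 — no move.
  19: 19 XOR 18 = 1 < 19 — winning move (to 1).
That gives 3 winning moves.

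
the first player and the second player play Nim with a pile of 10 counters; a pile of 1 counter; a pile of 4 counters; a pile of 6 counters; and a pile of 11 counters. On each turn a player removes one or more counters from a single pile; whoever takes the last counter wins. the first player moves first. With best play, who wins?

Nim-sum: 10 XOR 1 XOR 4 XOR 6 XOR 11 = 2.
The nim-sum is 2 ≠ 0, so this is an N-position: the player to move can win; the first player has a winning move.

the first player wins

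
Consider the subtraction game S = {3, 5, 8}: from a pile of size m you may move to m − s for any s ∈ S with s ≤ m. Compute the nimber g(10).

3

Compute g(0), g(1), … for moves {3, 5, 8}:
g(0) = mex{} = 0
g(1) = mex{} = 0
g(2) = mex{} = 0
g(3) = mex{0} = 1
g(4) = mex{0} = 1
g(5) = mex{0} = 1
g(6) = mex{0,1} = 2
g(7) = mex{0,1} = 2
g(8) = mex{0,1} = 2
g(9) = mex{0,1,2} = 3
g(10) = mex{0,1,2} = 3
So g(10) = 3.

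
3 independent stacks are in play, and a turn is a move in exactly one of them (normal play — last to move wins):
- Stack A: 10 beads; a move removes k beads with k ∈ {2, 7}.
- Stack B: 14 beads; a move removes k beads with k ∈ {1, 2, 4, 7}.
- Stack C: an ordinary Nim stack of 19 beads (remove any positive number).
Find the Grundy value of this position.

17

For stack A, compute g(0), g(1), … with moves {2, 7}:
g(0) = mex{} = 0
g(1) = mex{} = 0
g(2) = mex{0} = 1
g(3) = mex{0} = 1
g(4) = mex{1} = 0
g(5) = mex{1} = 0
g(6) = mex{0} = 1
g(7) = mex{0} = 1
g(8) = mex{0,1} = 2
g(9) = mex{1} = 0
g(10) = mex{1,2} = 0
So g(10) = 0.
For stack B, compute g(0), g(1), … with moves {1, 2, 4, 7}:
k:     0  1  2  3  4  5  6  7  8  9 10 11 12 13 14
g(k):  0  1  2  0  1  2  0  1  2  0  1  2  0  1  2
So g(14) = 2.
Stack C is a plain Nim stack of size 19, so its Grundy value is 19.
The value of a disjunctive sum is the nim-sum of the parts.
Combined value = 0 ⊕ 2 ⊕ 19 = 17.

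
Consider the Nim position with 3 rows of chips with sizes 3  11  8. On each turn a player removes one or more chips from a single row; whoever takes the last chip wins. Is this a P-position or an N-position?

Compute the nim-sum pairwise:
3 ^ 11 = 8
8 ^ 8 = 0
The nim-sum is 0, so this is a P-position: the player to move is in a losing position under optimal play.

P-position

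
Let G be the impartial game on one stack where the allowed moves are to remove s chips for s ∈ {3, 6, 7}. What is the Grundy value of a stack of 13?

1

Build the Grundy sequence with g(k) = mex{g(k−s) : s ∈ {3, 6, 7}, s ≤ k}:
g(0) = mex{} = 0
g(1) = mex{} = 0
g(2) = mex{} = 0
g(3) = mex{0} = 1
g(4) = mex{0} = 1
g(5) = mex{0} = 1
g(6) = mex{0,1} = 2
g(7) = mex{0,1} = 2
g(8) = mex{0,1} = 2
g(9) = mex{0,1,2} = 3
g(10) = mex{1,2} = 0
g(11) = mex{1,2} = 0
g(12) = mex{1,2,3} = 0
g(13) = mex{0,2} = 1
So g(13) = 1.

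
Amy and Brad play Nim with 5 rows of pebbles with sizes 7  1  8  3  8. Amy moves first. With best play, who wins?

Amy wins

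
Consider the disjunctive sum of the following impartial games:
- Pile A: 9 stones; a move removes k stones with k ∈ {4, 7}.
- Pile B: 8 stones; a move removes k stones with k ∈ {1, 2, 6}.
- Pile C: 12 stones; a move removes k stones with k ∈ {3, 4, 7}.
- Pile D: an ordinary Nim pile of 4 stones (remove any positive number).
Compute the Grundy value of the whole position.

For pile A, compute g(0), g(1), … with moves {4, 7}:
k:     0  1  2  3  4  5  6  7  8  9
g(k):  0  0  0  0  1  1  1  1  2  2
So g(9) = 2.
For pile B, compute g(0), g(1), … with moves {1, 2, 6}:
k:     0  1  2  3  4  5  6  7  8
g(k):  0  1  2  0  1  2  3  0  1
So g(8) = 1.
Build the Grundy sequence for pile C with g(k) = mex{g(k−s) : s ∈ {3, 4, 7}, s ≤ k}:
g(0) = mex{} = 0
g(1) = mex{} = 0
g(2) = mex{} = 0
g(3) = mex{0} = 1
g(4) = mex{0} = 1
g(5) = mex{0} = 1
g(6) = mex{0,1} = 2
g(7) = mex{0,1} = 2
g(8) = mex{0,1} = 2
g(9) = mex{0,1,2} = 3
g(10) = mex{1,2} = 0
g(11) = mex{1,2} = 0
g(12) = mex{1,2,3} = 0
So g(12) = 0.
Pile D is a plain Nim pile of size 4, so its Grundy value is 4.
By the Sprague-Grundy theorem, the Grundy value of a sum of independent games is the XOR of the component values.
Combined value = 2 ⊕ 1 ⊕ 0 ⊕ 4 = 7.

7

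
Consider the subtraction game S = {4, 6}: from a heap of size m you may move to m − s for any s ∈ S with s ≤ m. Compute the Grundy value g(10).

Build the Grundy sequence with g(k) = mex{g(k−s) : s ∈ {4, 6}, s ≤ k}:
k:     0  1  2  3  4  5  6  7  8  9 10
g(k):  0  0  0  0  1  1  1  1  2  2  0
So g(10) = 0.

0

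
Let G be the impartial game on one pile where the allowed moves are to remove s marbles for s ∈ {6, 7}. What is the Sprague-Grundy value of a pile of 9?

Compute g(0), g(1), … for moves {6, 7}:
g(0) = mex{} = 0
g(1) = mex{} = 0
g(2) = mex{} = 0
g(3) = mex{} = 0
g(4) = mex{} = 0
g(5) = mex{} = 0
g(6) = mex{0} = 1
g(7) = mex{0} = 1
g(8) = mex{0} = 1
g(9) = mex{0} = 1
So g(9) = 1.

1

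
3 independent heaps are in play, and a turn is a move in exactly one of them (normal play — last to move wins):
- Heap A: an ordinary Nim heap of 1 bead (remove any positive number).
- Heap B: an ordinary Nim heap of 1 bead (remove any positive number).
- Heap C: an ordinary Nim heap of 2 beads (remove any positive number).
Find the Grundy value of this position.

Heap A is a plain Nim heap of size 1, so its Grundy value is 1.
Heap B is a plain Nim heap of size 1, so its Grundy value is 1.
Heap C is a plain Nim heap of size 2, so its Grundy value is 2.
By the Sprague-Grundy theorem, the Grundy value of a sum of independent games is the XOR of the component values.
Combined value = 1 ⊕ 1 ⊕ 2 = 2.

2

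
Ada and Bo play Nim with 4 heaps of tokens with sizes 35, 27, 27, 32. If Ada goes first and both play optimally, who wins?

Ada wins

In binary:
  100011  (35)
  011011  (27)
  011011  (27)
  100000  (32)
  ------
  000011  (3)
The nim-sum is 3 ≠ 0, so this is an N-position: the player to move can win; Ada has a winning move.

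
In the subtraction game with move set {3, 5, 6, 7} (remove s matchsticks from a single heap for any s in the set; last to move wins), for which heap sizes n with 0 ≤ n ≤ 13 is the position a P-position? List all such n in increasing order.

0, 1, 2, 10, 11, 12

Grundy values for subtraction set {3, 5, 6, 7}:
k:     0  1  2  3  4  5  6  7  8  9 10 11 12 13
g(k):  0  0  0  1  1  1  2  2  2  3  0  0  0  1
The P-positions (g = 0) in 0..13 are 0, 1, 2, 10, 11, 12.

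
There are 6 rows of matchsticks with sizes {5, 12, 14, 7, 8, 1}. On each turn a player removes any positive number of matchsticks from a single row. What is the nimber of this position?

9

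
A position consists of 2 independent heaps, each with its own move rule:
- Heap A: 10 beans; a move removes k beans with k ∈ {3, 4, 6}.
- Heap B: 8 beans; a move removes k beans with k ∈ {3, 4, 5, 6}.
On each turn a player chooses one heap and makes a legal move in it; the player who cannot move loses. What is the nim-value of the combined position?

2

Build the Grundy sequence for heap A with g(k) = mex{g(k−s) : s ∈ {3, 4, 6}, s ≤ k}:
g(0) = mex{} = 0
g(1) = mex{} = 0
g(2) = mex{} = 0
g(3) = mex{0} = 1
g(4) = mex{0} = 1
g(5) = mex{0} = 1
g(6) = mex{0,1} = 2
g(7) = mex{0,1} = 2
g(8) = mex{0,1} = 2
g(9) = mex{1,2} = 0
g(10) = mex{1,2} = 0
So g(10) = 0.
Grundy values for heap B (subtraction set {3, 4, 5, 6}):
k:     0  1  2  3  4  5  6  7  8
g(k):  0  0  0  1  1  1  2  2  2
So g(8) = 2.
By the Sprague-Grundy theorem, the Grundy value of a sum of independent games is the XOR of the component values.
Combined value = 0 ⊕ 2 = 2.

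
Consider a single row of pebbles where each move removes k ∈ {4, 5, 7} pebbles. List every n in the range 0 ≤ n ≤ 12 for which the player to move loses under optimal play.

0, 1, 2, 3, 11, 12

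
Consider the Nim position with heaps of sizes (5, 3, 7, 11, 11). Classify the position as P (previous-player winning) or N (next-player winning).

Write each in binary and XOR column by column:
  0101  (5)
  0011  (3)
  0111  (7)
  1011  (11)
  1011  (11)
  ----
  0001  (1)
The nim-sum is 1 ≠ 0, so this is an N-position: the player to move can win.

N-position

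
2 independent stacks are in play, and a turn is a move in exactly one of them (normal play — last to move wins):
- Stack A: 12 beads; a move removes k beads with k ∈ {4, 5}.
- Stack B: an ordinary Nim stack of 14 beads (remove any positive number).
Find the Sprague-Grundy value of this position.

Build the Grundy sequence for stack A with g(k) = mex{g(k−s) : s ∈ {4, 5}, s ≤ k}:
g(0) = mex{} = 0
g(1) = mex{} = 0
g(2) = mex{} = 0
g(3) = mex{} = 0
g(4) = mex{0} = 1
g(5) = mex{0} = 1
g(6) = mex{0} = 1
g(7) = mex{0} = 1
g(8) = mex{0,1} = 2
g(9) = mex{1} = 0
g(10) = mex{1} = 0
g(11) = mex{1} = 0
g(12) = mex{1,2} = 0
So g(12) = 0.
Stack B is a plain Nim stack of size 14, so its Grundy value is 14.
By the Sprague-Grundy theorem, the Grundy value of a sum of independent games is the XOR of the component values.
Combined value = 0 XOR 14 = 14.

14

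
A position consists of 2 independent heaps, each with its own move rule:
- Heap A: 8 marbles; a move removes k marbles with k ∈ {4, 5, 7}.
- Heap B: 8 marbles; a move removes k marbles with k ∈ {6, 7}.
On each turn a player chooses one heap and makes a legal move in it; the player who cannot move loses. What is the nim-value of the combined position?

3

Grundy values for heap A (subtraction set {4, 5, 7}):
k:     0  1  2  3  4  5  6  7  8
g(k):  0  0  0  0  1  1  1  1  2
So g(8) = 2.
For heap B, compute g(0), g(1), … with moves {6, 7}:
k:     0  1  2  3  4  5  6  7  8
g(k):  0  0  0  0  0  0  1  1  1
So g(8) = 1.
By the Sprague-Grundy theorem, the Grundy value of a sum of independent games is the XOR of the component values.
Combined value = 2 XOR 1 = 3.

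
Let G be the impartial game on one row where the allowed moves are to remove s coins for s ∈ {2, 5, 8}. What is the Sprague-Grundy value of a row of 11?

Compute g(0), g(1), … for moves {2, 5, 8}:
k:     0  1  2  3  4  5  6  7  8  9 10 11
g(k):  0  0  1  1  0  2  1  0  2  1  0  0
So g(11) = 0.

0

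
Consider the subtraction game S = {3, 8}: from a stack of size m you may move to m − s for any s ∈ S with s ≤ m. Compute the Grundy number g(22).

0

Build the Grundy sequence with g(k) = mex{g(k−s) : s ∈ {3, 8}, s ≤ k}:
k:     0  1  2  3  4  5  6  7  8  9 10 11 12 13 14 15 16 17 18 19 20 21 22
g(k):  0  0  0  1  1  1  0  0  2  1  1  0  0  0  1  1  1  0  0  2  1  1  0
So g(22) = 0.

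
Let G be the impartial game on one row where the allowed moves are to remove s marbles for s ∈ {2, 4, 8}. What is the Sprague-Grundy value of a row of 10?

2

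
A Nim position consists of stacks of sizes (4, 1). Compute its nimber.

5

Compute the nim-sum pairwise:
4 XOR 1 = 5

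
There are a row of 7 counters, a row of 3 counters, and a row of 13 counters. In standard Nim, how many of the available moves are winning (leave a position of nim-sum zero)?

Bitwise XOR of the heap sizes:
  0111  (7)
  0011  (3)
  1101  (13)
  ----
  1001  (9)
The overall nim-sum is X = 9. A row of size p has a winning move iff p XOR X < p (reduce it to p XOR X).
  7: 7 XOR 9 = 14 ≥ 7 — no move.
  3: 3 XOR 9 = 10 ≥ 3 — no move.
  13: 13 XOR 9 = 4 < 13 — winning move (to 4).
That gives 1 winning move.

1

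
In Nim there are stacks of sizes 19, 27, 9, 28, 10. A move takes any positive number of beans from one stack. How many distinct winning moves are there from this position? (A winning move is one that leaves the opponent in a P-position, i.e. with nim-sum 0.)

Nim-sum: 19 ^ 27 ^ 9 ^ 28 ^ 10 = 23.
The overall nim-sum is X = 23. A stack of size p has a winning move iff p XOR X < p (reduce it to p XOR X).
  19: 19 XOR 23 = 4 < 19 — winning move (to 4).
  27: 27 XOR 23 = 12 < 27 — winning move (to 12).
  9: 9 XOR 23 = 30 ≥ 9 — no move.
  28: 28 XOR 23 = 11 < 28 — winning move (to 11).
  10: 10 XOR 23 = 29 ≥ 10 — no move.
That gives 3 winning moves.

3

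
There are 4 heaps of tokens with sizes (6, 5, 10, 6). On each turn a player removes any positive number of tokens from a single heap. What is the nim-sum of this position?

Compute the nim-sum pairwise:
6 ⊕ 5 = 3
3 ⊕ 10 = 9
9 ⊕ 6 = 15

15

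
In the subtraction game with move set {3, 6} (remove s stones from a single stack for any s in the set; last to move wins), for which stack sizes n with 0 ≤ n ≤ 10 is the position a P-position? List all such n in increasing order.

0, 1, 2, 9, 10

Grundy values for subtraction set {3, 6}:
k:     0  1  2  3  4  5  6  7  8  9 10
g(k):  0  0  0  1  1  1  2  2  2  0  0
The P-positions (g = 0) in 0..10 are 0, 1, 2, 9, 10.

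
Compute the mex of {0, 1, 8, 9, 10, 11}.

2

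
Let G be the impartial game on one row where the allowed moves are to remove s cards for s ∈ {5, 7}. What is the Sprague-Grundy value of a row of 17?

1

Build the Grundy sequence with g(k) = mex{g(k−s) : s ∈ {5, 7}, s ≤ k}:
k:     0  1  2  3  4  5  6  7  8  9 10 11 12 13 14 15 16 17
g(k):  0  0  0  0  0  1  1  1  1  1  2  2  0  0  0  0  0  1
So g(17) = 1.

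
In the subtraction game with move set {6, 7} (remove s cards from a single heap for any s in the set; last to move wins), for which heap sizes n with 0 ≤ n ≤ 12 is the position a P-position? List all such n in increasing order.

0, 1, 2, 3, 4, 5

Compute g(0), g(1), … for moves {6, 7}:
k:     0  1  2  3  4  5  6  7  8  9 10 11 12
g(k):  0  0  0  0  0  0  1  1  1  1  1  1  2
The P-positions (g = 0) in 0..12 are 0, 1, 2, 3, 4, 5.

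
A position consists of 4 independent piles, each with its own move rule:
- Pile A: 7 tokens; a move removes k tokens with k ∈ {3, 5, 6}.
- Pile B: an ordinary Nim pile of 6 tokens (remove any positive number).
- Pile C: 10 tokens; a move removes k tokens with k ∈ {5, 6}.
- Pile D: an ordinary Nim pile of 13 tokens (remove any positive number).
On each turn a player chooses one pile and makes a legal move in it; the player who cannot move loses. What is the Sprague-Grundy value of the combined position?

11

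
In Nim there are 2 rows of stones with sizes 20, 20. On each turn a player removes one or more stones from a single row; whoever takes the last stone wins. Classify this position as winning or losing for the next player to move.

Nim-sum: 20 ^ 20 = 0.
The nim-sum is 0, so this is a P-position: the player to move is in a losing position under optimal play.

Losing position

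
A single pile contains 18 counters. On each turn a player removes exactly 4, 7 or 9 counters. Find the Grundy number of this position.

1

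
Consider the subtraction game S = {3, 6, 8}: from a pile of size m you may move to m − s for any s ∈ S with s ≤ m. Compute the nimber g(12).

0

Grundy values for subtraction set {3, 6, 8}:
k:     0  1  2  3  4  5  6  7  8  9 10 11 12
g(k):  0  0  0  1  1  1  2  2  2  3  3  0  0
So g(12) = 0.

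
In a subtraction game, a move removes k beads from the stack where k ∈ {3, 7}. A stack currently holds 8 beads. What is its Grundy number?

2

Build the Grundy sequence with g(k) = mex{g(k−s) : s ∈ {3, 7}, s ≤ k}:
g(0) = mex{} = 0
g(1) = mex{} = 0
g(2) = mex{} = 0
g(3) = mex{0} = 1
g(4) = mex{0} = 1
g(5) = mex{0} = 1
g(6) = mex{1} = 0
g(7) = mex{0,1} = 2
g(8) = mex{0,1} = 2
So g(8) = 2.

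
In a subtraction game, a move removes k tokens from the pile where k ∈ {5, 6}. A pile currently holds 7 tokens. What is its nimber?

Build the Grundy sequence with g(k) = mex{g(k−s) : s ∈ {5, 6}, s ≤ k}:
g(0) = mex{} = 0
g(1) = mex{} = 0
g(2) = mex{} = 0
g(3) = mex{} = 0
g(4) = mex{} = 0
g(5) = mex{0} = 1
g(6) = mex{0} = 1
g(7) = mex{0} = 1
So g(7) = 1.

1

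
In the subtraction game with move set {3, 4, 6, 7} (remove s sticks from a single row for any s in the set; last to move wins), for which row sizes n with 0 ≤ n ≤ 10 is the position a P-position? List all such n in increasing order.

0, 1, 2, 10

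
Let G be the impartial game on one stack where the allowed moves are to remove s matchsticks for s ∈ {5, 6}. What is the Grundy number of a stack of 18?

Grundy values for subtraction set {5, 6}:
k:     0  1  2  3  4  5  6  7  8  9 10 11 12 13 14 15 16 17 18
g(k):  0  0  0  0  0  1  1  1  1  1  2  0  0  0  0  0  1  1  1
So g(18) = 1.

1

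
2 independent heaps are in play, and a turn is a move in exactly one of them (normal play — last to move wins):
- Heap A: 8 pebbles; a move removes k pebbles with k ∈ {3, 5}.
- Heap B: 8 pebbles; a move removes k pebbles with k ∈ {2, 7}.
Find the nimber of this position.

Grundy values for heap A (subtraction set {3, 5}):
g(0) = mex{} = 0
g(1) = mex{} = 0
g(2) = mex{} = 0
g(3) = mex{0} = 1
g(4) = mex{0} = 1
g(5) = mex{0} = 1
g(6) = mex{0,1} = 2
g(7) = mex{0,1} = 2
g(8) = mex{1} = 0
So g(8) = 0.
Grundy values for heap B (subtraction set {2, 7}):
k:     0  1  2  3  4  5  6  7  8
g(k):  0  0  1  1  0  0  1  1  2
So g(8) = 2.
The value of a disjunctive sum is the nim-sum of the parts.
Combined value = 0 ⊕ 2 = 2.

2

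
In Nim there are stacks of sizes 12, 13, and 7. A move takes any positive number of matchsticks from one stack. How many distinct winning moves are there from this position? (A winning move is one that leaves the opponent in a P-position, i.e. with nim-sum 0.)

3

In binary:
  1100  (12)
  1101  (13)
  0111  (7)
  ----
  0110  (6)
The overall nim-sum is X = 6. A stack of size p has a winning move iff p XOR X < p (reduce it to p XOR X).
  12: 12 XOR 6 = 10 < 12 — winning move (to 10).
  13: 13 XOR 6 = 11 < 13 — winning move (to 11).
  7: 7 XOR 6 = 1 < 7 — winning move (to 1).
That gives 3 winning moves.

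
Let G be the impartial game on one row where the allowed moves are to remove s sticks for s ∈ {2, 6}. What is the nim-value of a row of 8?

Grundy values for subtraction set {2, 6}:
g(0) = mex{} = 0
g(1) = mex{} = 0
g(2) = mex{0} = 1
g(3) = mex{0} = 1
g(4) = mex{1} = 0
g(5) = mex{1} = 0
g(6) = mex{0} = 1
g(7) = mex{0} = 1
g(8) = mex{1} = 0
So g(8) = 0.

0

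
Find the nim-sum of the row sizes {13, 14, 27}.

24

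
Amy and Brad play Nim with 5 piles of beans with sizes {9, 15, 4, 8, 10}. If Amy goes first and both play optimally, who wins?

Bitwise XOR of the heap sizes:
  1001  (9)
  1111  (15)
  0100  (4)
  1000  (8)
  1010  (10)
  ----
  0000  (0)
The nim-sum is 0, so this is a P-position: the player to move is in a losing position under optimal play; Amy is about to move from it and so loses — Brad wins.

Brad wins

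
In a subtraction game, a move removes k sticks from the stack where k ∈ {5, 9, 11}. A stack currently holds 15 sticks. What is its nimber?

3

Grundy values for subtraction set {5, 9, 11}:
k:     0  1  2  3  4  5  6  7  8  9 10 11 12 13 14 15
g(k):  0  0  0  0  0  1  1  1  1  1  2  2  2  2  2  3
So g(15) = 3.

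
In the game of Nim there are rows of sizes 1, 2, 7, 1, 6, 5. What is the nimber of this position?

Compute the nim-sum pairwise:
1 ^ 2 = 3
3 ^ 7 = 4
4 ^ 1 = 5
5 ^ 6 = 3
3 ^ 5 = 6

6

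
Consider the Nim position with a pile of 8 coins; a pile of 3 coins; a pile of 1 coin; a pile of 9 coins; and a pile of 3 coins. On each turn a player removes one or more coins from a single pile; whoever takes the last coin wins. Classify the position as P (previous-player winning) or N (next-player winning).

P-position

Compute the nim-sum pairwise:
8 ⊕ 3 = 11
11 ⊕ 1 = 10
10 ⊕ 9 = 3
3 ⊕ 3 = 0
The nim-sum is 0, so this is a P-position: the player to move is in a losing position under optimal play.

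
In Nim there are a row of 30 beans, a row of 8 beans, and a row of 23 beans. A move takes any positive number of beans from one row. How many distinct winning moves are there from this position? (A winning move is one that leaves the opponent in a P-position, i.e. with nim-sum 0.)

Compute the nim-sum pairwise:
30 ⊕ 8 = 22
22 ⊕ 23 = 1
The overall nim-sum is X = 1. A row of size p has a winning move iff p XOR X < p (reduce it to p XOR X).
  30: 30 XOR 1 = 31 ≥ 30 — no move.
  8: 8 XOR 1 = 9 ≥ 8 — no move.
  23: 23 XOR 1 = 22 < 23 — winning move (to 22).
That gives 1 winning move.

1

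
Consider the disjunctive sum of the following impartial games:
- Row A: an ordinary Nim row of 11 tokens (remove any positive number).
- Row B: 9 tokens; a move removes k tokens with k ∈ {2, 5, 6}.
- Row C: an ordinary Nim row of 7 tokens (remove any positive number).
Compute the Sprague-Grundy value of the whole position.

Row A is a plain Nim row of size 11, so its Grundy value is 11.
For row B, compute g(0), g(1), … with moves {2, 5, 6}:
g(0) = mex{} = 0
g(1) = mex{} = 0
g(2) = mex{0} = 1
g(3) = mex{0} = 1
g(4) = mex{1} = 0
g(5) = mex{0,1} = 2
g(6) = mex{0} = 1
g(7) = mex{0,1,2} = 3
g(8) = mex{1} = 0
g(9) = mex{0,1,3} = 2
So g(9) = 2.
Row C is a plain Nim row of size 7, so its Grundy value is 7.
The value of a disjunctive sum is the nim-sum of the parts.
Combined value = 11 XOR 2 XOR 7 = 14.

14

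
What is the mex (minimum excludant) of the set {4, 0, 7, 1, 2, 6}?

3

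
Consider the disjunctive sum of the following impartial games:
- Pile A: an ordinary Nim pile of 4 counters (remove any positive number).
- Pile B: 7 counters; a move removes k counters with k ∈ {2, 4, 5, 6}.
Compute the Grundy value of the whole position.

7

Pile A is a plain Nim pile of size 4, so its Grundy value is 4.
Grundy values for pile B (subtraction set {2, 4, 5, 6}):
k:     0  1  2  3  4  5  6  7
g(k):  0  0  1  1  2  2  3  3
So g(7) = 3.
By the Sprague-Grundy theorem, the Grundy value of a sum of independent games is the XOR of the component values.
Combined value = 4 XOR 3 = 7.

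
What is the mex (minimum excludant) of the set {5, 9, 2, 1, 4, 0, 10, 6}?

The values 0, 1, 2 are all present; 3 is the first non-negative integer missing from the set.

3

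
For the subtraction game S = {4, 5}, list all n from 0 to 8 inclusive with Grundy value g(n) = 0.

0, 1, 2, 3

Grundy values for subtraction set {4, 5}:
g(0) = mex{} = 0
g(1) = mex{} = 0
g(2) = mex{} = 0
g(3) = mex{} = 0
g(4) = mex{0} = 1
g(5) = mex{0} = 1
g(6) = mex{0} = 1
g(7) = mex{0} = 1
g(8) = mex{0,1} = 2
The P-positions (g = 0) in 0..8 are 0, 1, 2, 3.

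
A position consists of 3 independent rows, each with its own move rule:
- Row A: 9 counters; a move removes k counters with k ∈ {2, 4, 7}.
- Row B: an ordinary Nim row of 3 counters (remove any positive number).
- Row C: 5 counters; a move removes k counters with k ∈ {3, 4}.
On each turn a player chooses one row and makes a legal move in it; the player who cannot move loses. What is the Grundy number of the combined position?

2

For row A, compute g(0), g(1), … with moves {2, 4, 7}:
k:     0  1  2  3  4  5  6  7  8  9
g(k):  0  0  1  1  2  2  0  3  1  0
So g(9) = 0.
Row B is a plain Nim row of size 3, so its Grundy value is 3.
Grundy values for row C (subtraction set {3, 4}):
g(0) = mex{} = 0
g(1) = mex{} = 0
g(2) = mex{} = 0
g(3) = mex{0} = 1
g(4) = mex{0} = 1
g(5) = mex{0} = 1
So g(5) = 1.
By the Sprague-Grundy theorem, the Grundy value of a sum of independent games is the XOR of the component values.
Combined value = 0 XOR 3 XOR 1 = 2.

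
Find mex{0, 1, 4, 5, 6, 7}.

2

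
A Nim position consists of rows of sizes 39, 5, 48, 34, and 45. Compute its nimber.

29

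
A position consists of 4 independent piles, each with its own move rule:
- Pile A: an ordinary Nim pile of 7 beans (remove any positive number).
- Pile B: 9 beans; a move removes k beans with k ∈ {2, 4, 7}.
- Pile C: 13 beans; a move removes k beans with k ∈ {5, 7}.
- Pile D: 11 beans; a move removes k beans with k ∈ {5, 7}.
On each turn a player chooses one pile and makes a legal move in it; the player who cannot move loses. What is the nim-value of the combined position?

Pile A is a plain Nim pile of size 7, so its Grundy value is 7.
Grundy values for pile B (subtraction set {2, 4, 7}):
k:     0  1  2  3  4  5  6  7  8  9
g(k):  0  0  1  1  2  2  0  3  1  0
So g(9) = 0.
Build the Grundy sequence for pile C with g(k) = mex{g(k−s) : s ∈ {5, 7}, s ≤ k}:
k:     0  1  2  3  4  5  6  7  8  9 10 11 12 13
g(k):  0  0  0  0  0  1  1  1  1  1  2  2  0  0
So g(13) = 0.
Grundy values for pile D (subtraction set {5, 7}):
k:     0  1  2  3  4  5  6  7  8  9 10 11
g(k):  0  0  0  0  0  1  1  1  1  1  2  2
So g(11) = 2.
The value of a disjunctive sum is the nim-sum of the parts.
Combined value = 7 ⊕ 0 ⊕ 0 ⊕ 2 = 5.

5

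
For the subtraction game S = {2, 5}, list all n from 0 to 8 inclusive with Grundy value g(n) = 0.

0, 1, 4, 7, 8

Compute g(0), g(1), … for moves {2, 5}:
k:     0  1  2  3  4  5  6  7  8
g(k):  0  0  1  1  0  2  1  0  0
The P-positions (g = 0) in 0..8 are 0, 1, 4, 7, 8.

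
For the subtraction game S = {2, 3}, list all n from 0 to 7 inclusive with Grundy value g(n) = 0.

0, 1, 5, 6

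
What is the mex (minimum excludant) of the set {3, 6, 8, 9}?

0

0 is not in the set, so the mex is 0.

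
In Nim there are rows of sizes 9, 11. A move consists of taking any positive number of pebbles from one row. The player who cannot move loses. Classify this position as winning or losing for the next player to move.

Compute the nim-sum pairwise:
9 XOR 11 = 2
The nim-sum is 2 ≠ 0, so this is an N-position: the player to move can win.

Winning position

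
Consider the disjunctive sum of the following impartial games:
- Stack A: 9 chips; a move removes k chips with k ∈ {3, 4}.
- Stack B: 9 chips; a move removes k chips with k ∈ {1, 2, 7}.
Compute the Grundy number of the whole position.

0

For stack A, compute g(0), g(1), … with moves {3, 4}:
g(0) = mex{} = 0
g(1) = mex{} = 0
g(2) = mex{} = 0
g(3) = mex{0} = 1
g(4) = mex{0} = 1
g(5) = mex{0} = 1
g(6) = mex{0,1} = 2
g(7) = mex{1} = 0
g(8) = mex{1} = 0
g(9) = mex{1,2} = 0
So g(9) = 0.
Grundy values for stack B (subtraction set {1, 2, 7}):
k:     0  1  2  3  4  5  6  7  8  9
g(k):  0  1  2  0  1  2  0  1  2  0
So g(9) = 0.
By the Sprague-Grundy theorem, the Grundy value of a sum of independent games is the XOR of the component values.
Combined value = 0 XOR 0 = 0.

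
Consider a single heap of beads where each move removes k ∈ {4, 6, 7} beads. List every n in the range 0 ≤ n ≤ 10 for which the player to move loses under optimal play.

0, 1, 2, 3

Grundy values for subtraction set {4, 6, 7}:
g(0) = mex{} = 0
g(1) = mex{} = 0
g(2) = mex{} = 0
g(3) = mex{} = 0
g(4) = mex{0} = 1
g(5) = mex{0} = 1
g(6) = mex{0} = 1
g(7) = mex{0} = 1
g(8) = mex{0,1} = 2
g(9) = mex{0,1} = 2
g(10) = mex{0,1} = 2
The P-positions (g = 0) in 0..10 are 0, 1, 2, 3.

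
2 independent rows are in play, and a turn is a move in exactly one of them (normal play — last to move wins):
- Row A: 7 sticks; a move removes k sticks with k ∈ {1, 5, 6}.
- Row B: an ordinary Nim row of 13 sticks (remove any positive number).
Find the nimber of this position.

14

For row A, compute g(0), g(1), … with moves {1, 5, 6}:
k:     0  1  2  3  4  5  6  7
g(k):  0  1  0  1  0  1  2  3
So g(7) = 3.
Row B is a plain Nim row of size 13, so its Grundy value is 13.
By the Sprague-Grundy theorem, the Grundy value of a sum of independent games is the XOR of the component values.
Combined value = 3 XOR 13 = 14.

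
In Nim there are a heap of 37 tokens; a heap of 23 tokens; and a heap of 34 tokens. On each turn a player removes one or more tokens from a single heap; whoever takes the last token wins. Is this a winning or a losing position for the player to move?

Winning position

Compute the nim-sum pairwise:
37 ^ 23 = 50
50 ^ 34 = 16
The nim-sum is 16 ≠ 0, so this is an N-position: the player to move can win.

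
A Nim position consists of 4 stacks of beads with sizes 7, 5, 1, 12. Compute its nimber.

15

In binary:
  0111  (7)
  0101  (5)
  0001  (1)
  1100  (12)
  ----
  1111  (15)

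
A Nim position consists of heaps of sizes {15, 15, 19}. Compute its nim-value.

19

Write each in binary and XOR column by column:
  01111  (15)
  01111  (15)
  10011  (19)
  -----
  10011  (19)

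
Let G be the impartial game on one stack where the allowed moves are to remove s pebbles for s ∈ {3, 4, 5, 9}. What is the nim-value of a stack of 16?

Build the Grundy sequence with g(k) = mex{g(k−s) : s ∈ {3, 4, 5, 9}, s ≤ k}:
k:     0  1  2  3  4  5  6  7  8  9 10 11 12 13 14 15 16
g(k):  0  0  0  1  1  1  2  2  0  3  3  1  4  2  0  0  0
So g(16) = 0.

0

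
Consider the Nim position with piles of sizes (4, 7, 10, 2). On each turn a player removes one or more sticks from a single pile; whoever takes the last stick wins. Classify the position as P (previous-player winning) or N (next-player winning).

Nim-sum: 4 ^ 7 ^ 10 ^ 2 = 11.
The nim-sum is 11 ≠ 0, so this is an N-position: the player to move can win.

N-position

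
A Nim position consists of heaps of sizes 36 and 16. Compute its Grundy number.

Write each in binary and XOR column by column:
  100100  (36)
  010000  (16)
  ------
  110100  (52)

52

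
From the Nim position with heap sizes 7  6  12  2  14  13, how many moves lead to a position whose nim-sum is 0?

3

Bitwise XOR of the heap sizes:
  0111  (7)
  0110  (6)
  1100  (12)
  0010  (2)
  1110  (14)
  1101  (13)
  ----
  1100  (12)
The overall nim-sum is X = 12. A heap of size p has a winning move iff p XOR X < p (reduce it to p XOR X).
  7: 7 XOR 12 = 11 ≥ 7 — no move.
  6: 6 XOR 12 = 10 ≥ 6 — no move.
  12: 12 XOR 12 = 0 < 12 — winning move (to 0).
  2: 2 XOR 12 = 14 ≥ 2 — no move.
  14: 14 XOR 12 = 2 < 14 — winning move (to 2).
  13: 13 XOR 12 = 1 < 13 — winning move (to 1).
That gives 3 winning moves.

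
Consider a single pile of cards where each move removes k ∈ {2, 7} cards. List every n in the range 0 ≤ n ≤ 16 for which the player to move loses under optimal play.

Compute g(0), g(1), … for moves {2, 7}:
k:     0  1  2  3  4  5  6  7  8  9 10 11 12 13 14 15 16
g(k):  0  0  1  1  0  0  1  1  2  0  0  1  1  0  0  1  1
The P-positions (g = 0) in 0..16 are 0, 1, 4, 5, 9, 10, 13, 14.

0, 1, 4, 5, 9, 10, 13, 14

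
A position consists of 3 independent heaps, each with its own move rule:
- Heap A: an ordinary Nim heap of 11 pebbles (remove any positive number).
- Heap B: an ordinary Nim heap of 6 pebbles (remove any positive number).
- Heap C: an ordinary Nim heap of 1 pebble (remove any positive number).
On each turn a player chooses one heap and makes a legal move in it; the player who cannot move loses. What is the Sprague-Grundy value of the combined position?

12

Heap A is a plain Nim heap of size 11, so its Grundy value is 11.
Heap B is a plain Nim heap of size 6, so its Grundy value is 6.
Heap C is a plain Nim heap of size 1, so its Grundy value is 1.
By the Sprague-Grundy theorem, the Grundy value of a sum of independent games is the XOR of the component values.
Combined value = 11 XOR 6 XOR 1 = 12.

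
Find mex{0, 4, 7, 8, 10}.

1

0 is in the set but 1 is not, so the mex is 1.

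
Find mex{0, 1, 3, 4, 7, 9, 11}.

2

The values 0, 1 are all present; 2 is the first non-negative integer missing from the set.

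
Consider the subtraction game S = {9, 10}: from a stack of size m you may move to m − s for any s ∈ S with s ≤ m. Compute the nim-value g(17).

1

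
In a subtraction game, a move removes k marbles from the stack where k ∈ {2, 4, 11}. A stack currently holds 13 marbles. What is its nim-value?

Compute g(0), g(1), … for moves {2, 4, 11}:
k:     0  1  2  3  4  5  6  7  8  9 10 11 12 13
g(k):  0  0  1  1  2  2  0  0  1  1  2  2  3  0
So g(13) = 0.

0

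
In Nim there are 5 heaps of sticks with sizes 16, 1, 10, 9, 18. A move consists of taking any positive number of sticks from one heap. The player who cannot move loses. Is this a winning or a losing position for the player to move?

Losing position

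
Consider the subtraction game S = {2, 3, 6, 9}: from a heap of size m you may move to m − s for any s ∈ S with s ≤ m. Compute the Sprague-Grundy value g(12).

0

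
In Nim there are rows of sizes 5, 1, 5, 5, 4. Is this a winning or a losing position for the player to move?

Compute the nim-sum pairwise:
5 XOR 1 = 4
4 XOR 5 = 1
1 XOR 5 = 4
4 XOR 4 = 0
The nim-sum is 0, so this is a P-position: the player to move is in a losing position under optimal play.

Losing position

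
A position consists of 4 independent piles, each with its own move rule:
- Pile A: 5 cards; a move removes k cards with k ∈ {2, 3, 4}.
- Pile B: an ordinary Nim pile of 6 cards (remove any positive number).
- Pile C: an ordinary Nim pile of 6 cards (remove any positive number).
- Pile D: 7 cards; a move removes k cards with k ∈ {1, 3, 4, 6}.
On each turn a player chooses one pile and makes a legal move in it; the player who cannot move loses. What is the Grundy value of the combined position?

For pile A, compute g(0), g(1), … with moves {2, 3, 4}:
g(0) = mex{} = 0
g(1) = mex{} = 0
g(2) = mex{0} = 1
g(3) = mex{0} = 1
g(4) = mex{0,1} = 2
g(5) = mex{0,1} = 2
So g(5) = 2.
Pile B is a plain Nim pile of size 6, so its Grundy value is 6.
Pile C is a plain Nim pile of size 6, so its Grundy value is 6.
Build the Grundy sequence for pile D with g(k) = mex{g(k−s) : s ∈ {1, 3, 4, 6}, s ≤ k}:
g(0) = mex{} = 0
g(1) = mex{0} = 1
g(2) = mex{1} = 0
g(3) = mex{0} = 1
g(4) = mex{0,1} = 2
g(5) = mex{0,1,2} = 3
g(6) = mex{0,1,3} = 2
g(7) = mex{1,2} = 0
So g(7) = 0.
By the Sprague-Grundy theorem, the Grundy value of a sum of independent games is the XOR of the component values.
Combined value = 2 XOR 6 XOR 6 XOR 0 = 2.

2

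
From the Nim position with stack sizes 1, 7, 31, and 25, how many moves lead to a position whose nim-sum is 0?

Write each in binary and XOR column by column:
  00001  (1)
  00111  (7)
  11111  (31)
  11001  (25)
  -----
  00000  (0)
The nim-sum is already 0, so every move leaves a nonzero nim-sum — there are no winning moves.

0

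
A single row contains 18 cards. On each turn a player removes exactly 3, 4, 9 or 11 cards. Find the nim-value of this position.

Grundy values for subtraction set {3, 4, 9, 11}:
k:     0  1  2  3  4  5  6  7  8  9 10 11 12 13 14 15 16 17 18
g(k):  0  0  0  1  1  1  2  0  0  3  1  1  2  2  0  0  3  1  1
So g(18) = 1.

1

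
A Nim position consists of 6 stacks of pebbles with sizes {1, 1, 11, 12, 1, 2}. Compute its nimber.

Compute the nim-sum pairwise:
1 ⊕ 1 = 0
0 ⊕ 11 = 11
11 ⊕ 12 = 7
7 ⊕ 1 = 6
6 ⊕ 2 = 4

4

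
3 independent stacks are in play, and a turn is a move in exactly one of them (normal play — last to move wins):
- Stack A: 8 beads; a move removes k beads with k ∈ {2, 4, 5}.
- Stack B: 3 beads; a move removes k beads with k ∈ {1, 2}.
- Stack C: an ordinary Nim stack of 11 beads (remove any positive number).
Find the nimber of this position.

Grundy values for stack A (subtraction set {2, 4, 5}):
g(0) = mex{} = 0
g(1) = mex{} = 0
g(2) = mex{0} = 1
g(3) = mex{0} = 1
g(4) = mex{0,1} = 2
g(5) = mex{0,1} = 2
g(6) = mex{0,1,2} = 3
g(7) = mex{1,2} = 0
g(8) = mex{1,2,3} = 0
So g(8) = 0.
Build the Grundy sequence for stack B with g(k) = mex{g(k−s) : s ∈ {1, 2}, s ≤ k}:
k:     0  1  2  3
g(k):  0  1  2  0
So g(3) = 0.
Stack C is a plain Nim stack of size 11, so its Grundy value is 11.
By the Sprague-Grundy theorem, the Grundy value of a sum of independent games is the XOR of the component values.
Combined value = 0 XOR 0 XOR 11 = 11.

11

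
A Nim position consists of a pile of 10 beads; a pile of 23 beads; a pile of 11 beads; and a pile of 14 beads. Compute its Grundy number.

24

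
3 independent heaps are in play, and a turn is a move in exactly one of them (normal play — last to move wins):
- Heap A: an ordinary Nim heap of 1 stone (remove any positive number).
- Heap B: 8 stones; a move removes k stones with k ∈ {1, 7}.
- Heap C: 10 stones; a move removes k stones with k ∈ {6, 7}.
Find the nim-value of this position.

0

Heap A is a plain Nim heap of size 1, so its Grundy value is 1.
Grundy values for heap B (subtraction set {1, 7}):
k:     0  1  2  3  4  5  6  7  8
g(k):  0  1  0  1  0  1  0  1  0
So g(8) = 0.
Build the Grundy sequence for heap C with g(k) = mex{g(k−s) : s ∈ {6, 7}, s ≤ k}:
k:     0  1  2  3  4  5  6  7  8  9 10
g(k):  0  0  0  0  0  0  1  1  1  1  1
So g(10) = 1.
By the Sprague-Grundy theorem, the Grundy value of a sum of independent games is the XOR of the component values.
Combined value = 1 XOR 0 XOR 1 = 0.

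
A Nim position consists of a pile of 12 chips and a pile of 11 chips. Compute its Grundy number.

7

Nim-sum: 12 ^ 11 = 7.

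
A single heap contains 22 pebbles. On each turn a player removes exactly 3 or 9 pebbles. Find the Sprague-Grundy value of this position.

1

Grundy values for subtraction set {3, 9}:
k:     0  1  2  3  4  5  6  7  8  9 10 11 12 13 14 15 16 17 18 19 20 21 22
g(k):  0  0  0  1  1  1  0  0  0  1  1  1  0  0  0  1  1  1  0  0  0  1  1
So g(22) = 1.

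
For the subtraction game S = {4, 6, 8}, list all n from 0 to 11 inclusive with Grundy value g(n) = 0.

0, 1, 2, 3

Grundy values for subtraction set {4, 6, 8}:
g(0) = mex{} = 0
g(1) = mex{} = 0
g(2) = mex{} = 0
g(3) = mex{} = 0
g(4) = mex{0} = 1
g(5) = mex{0} = 1
g(6) = mex{0} = 1
g(7) = mex{0} = 1
g(8) = mex{0,1} = 2
g(9) = mex{0,1} = 2
g(10) = mex{0,1} = 2
g(11) = mex{0,1} = 2
The P-positions (g = 0) in 0..11 are 0, 1, 2, 3.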